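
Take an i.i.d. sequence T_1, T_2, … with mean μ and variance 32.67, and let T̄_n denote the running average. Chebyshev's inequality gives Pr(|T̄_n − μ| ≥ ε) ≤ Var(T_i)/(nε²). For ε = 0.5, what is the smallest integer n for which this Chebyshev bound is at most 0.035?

Require 32.67/(n·0.5²) ≤ 0.035, i.e. n ≥ 32.67/(0.035·0.5²) = 3733.714.
The smallest integer n is 3734.

3734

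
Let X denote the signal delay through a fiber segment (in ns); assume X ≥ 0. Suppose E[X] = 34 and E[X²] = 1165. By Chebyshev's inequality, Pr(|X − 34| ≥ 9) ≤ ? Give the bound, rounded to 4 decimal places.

0.1111

Var(X) = E[X²] − (E[X])² = 1165 − 1156 = 9.
Chebyshev's inequality: Pr(|X − μ| ≥ t) ≤ Var(X)/t² = 9/81 = 0.1111.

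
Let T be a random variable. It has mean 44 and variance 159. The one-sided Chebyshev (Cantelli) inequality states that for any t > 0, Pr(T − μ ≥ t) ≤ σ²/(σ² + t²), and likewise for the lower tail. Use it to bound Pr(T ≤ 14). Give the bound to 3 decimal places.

0.150

Here σ² = 159 and t = 30, so σ² + t² = 1059.
Cantelli's bound: 159/1059 = 0.1501.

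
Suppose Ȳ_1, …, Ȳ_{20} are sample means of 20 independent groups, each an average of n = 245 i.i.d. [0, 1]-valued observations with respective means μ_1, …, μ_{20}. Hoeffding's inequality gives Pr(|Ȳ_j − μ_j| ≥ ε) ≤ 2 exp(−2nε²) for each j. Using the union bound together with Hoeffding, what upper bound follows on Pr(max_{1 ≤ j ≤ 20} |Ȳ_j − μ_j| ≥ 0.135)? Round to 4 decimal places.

Per-experiment Hoeffding bound: 2·exp(−2·245·0.135²) = 2·exp(−8.93025) = 0.00026465.
Union bound over 20 events: 20·0.00026465 = 0.00529.

0.0053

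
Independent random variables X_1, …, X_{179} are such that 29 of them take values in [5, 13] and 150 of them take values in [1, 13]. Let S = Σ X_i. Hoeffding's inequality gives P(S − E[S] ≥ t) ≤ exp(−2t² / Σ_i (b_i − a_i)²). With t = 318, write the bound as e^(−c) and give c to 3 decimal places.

Σ(b_i − a_i)² = 29·8² + 150·12² = 23456.
c = 2t² / 23456 = 2·318² / 23456 = 8.6224.

8.622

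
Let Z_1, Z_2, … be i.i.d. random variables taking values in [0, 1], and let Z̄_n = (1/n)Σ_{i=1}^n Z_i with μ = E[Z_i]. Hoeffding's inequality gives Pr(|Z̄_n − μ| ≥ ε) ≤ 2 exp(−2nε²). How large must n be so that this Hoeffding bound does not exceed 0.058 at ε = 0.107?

Require 2·exp(−2nε²) ≤ 0.058, i.e. 2nε² ≥ ln(2/0.058) = 3.540459.
So n ≥ 3.540459 / (2·0.107²) = 154.619.
The smallest integer n is 155.

155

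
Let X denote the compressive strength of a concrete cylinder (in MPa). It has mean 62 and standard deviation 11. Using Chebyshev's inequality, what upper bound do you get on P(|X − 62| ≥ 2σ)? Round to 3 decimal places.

Chebyshev: P(|X − μ| ≥ t) ≤ Var(X)/t².
Var(X) = σ² = 11² = 121.
t = 2·11 = 22.
Bound = 121 / 484 = 0.2500.

0.250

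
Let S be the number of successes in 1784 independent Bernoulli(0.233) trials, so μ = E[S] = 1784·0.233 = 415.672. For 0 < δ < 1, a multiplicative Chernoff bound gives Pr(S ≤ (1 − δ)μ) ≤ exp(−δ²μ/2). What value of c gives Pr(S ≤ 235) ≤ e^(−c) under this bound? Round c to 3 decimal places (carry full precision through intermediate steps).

Write 235 = (1 − δ)μ, so δ = 1 − 235/415.672 = 0.4346504…
Then the exponent is δ²μ/2 = (μ − 235)²/(2μ) = 39.264578.

39.265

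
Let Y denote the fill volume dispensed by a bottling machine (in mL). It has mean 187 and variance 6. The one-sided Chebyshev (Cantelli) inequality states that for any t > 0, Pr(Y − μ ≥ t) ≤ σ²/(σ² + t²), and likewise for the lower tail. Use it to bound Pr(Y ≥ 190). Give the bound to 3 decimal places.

0.400

Here σ² = 6 and t = 3, so σ² + t² = 15.
Cantelli's bound: 6/15 = 0.4000.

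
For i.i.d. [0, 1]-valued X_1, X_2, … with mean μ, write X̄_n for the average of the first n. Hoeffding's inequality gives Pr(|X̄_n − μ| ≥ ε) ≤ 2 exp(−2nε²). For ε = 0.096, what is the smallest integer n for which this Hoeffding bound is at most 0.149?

Require 2·exp(−2nε²) ≤ 0.149, i.e. 2nε² ≥ ln(2/0.149) = 2.596956.
So n ≥ 2.596956 / (2·0.096²) = 140.894.
The smallest integer n is 141.

141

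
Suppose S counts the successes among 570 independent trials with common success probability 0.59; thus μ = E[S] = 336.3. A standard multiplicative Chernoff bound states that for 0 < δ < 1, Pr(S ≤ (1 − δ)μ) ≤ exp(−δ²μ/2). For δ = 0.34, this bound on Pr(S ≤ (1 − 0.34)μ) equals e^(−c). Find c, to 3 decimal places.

19.438

c = δ²μ/2 = 0.34²·336.3/2 = 19.4381.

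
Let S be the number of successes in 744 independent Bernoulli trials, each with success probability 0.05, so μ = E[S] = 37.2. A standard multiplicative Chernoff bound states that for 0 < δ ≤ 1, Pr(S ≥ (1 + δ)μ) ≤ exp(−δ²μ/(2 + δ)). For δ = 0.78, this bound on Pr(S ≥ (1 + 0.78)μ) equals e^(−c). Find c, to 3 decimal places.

c = δ²μ/(2 + δ) = 0.78²·37.2/(2 + 0.78) = 8.1412.

8.141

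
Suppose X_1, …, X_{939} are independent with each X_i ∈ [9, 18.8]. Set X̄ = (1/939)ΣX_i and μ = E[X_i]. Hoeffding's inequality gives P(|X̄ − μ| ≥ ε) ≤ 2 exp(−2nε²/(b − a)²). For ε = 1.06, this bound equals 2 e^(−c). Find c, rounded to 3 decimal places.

21.971

c = 2nε²/(b − a)² = 2·939·1.06² / 9.8² = 21.9713.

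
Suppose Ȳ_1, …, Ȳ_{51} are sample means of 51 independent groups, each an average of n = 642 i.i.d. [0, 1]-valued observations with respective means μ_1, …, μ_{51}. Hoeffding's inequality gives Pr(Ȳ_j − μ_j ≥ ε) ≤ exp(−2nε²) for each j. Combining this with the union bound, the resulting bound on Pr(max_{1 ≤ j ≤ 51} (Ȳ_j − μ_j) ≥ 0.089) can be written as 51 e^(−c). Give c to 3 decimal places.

Union bound over the 51 events: Pr(max_{1 ≤ j ≤ 51} (Ȳ_j − μ_j) ≥ 0.089) ≤ 51·exp(−2nε²) = 51 exp(−2·642·0.089²).
So c = 2·642·0.089² = 10.1706.

10.171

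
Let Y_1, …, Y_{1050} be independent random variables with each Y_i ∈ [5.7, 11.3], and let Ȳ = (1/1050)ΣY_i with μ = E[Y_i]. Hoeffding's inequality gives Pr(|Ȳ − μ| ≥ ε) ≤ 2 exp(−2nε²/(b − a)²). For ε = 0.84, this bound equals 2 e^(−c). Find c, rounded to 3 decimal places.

47.250

c = 2nε²/(b − a)² = 2·1050·0.84² / 5.6² = 47.2500.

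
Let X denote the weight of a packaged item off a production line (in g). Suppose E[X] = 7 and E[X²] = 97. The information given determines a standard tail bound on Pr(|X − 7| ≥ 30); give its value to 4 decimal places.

The first two moments determine the variance, so Chebyshev's inequality is the sharpest standard bound available.
Var(X) = E[X²] − (E[X])² = 97 − 49 = 48.
Chebyshev's inequality: Pr(|X − μ| ≥ t) ≤ Var(X)/t² = 48/900 = 0.0533.

0.0533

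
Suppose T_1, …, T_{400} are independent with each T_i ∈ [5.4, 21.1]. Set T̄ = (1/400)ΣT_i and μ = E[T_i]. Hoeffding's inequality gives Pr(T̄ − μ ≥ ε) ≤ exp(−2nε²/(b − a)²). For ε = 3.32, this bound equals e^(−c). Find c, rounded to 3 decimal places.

35.774

c = 2nε²/(b − a)² = 2·400·3.32² / 15.7² = 35.7739.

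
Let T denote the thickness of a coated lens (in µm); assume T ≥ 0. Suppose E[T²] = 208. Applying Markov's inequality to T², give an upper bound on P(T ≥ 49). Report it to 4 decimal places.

0.0866

Since T ≥ 0, the event {T ≥ 49} is the same as {T² ≥ 2401}.
Markov's inequality applied to T² gives P(T² ≥ 2401) ≤ E[T²]/2401 = 208/2401 = 0.0866.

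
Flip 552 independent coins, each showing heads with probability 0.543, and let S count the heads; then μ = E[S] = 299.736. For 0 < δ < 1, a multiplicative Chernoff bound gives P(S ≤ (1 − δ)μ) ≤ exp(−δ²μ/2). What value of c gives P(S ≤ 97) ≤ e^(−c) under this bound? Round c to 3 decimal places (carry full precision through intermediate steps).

Write 97 = (1 − δ)μ, so δ = 1 − 97/299.736 = 0.6763819…
Then the exponent is δ²μ/2 = (μ − 97)²/(2μ) = 68.563479.

68.563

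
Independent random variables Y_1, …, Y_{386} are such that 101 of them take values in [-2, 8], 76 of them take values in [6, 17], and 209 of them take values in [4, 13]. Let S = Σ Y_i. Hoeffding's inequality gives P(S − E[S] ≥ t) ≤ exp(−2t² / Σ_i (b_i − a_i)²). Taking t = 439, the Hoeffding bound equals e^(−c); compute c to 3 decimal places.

Σ(b_i − a_i)² = 101·10² + 76·11² + 209·9² = 36225.
c = 2t² / 36225 = 2·439² / 36225 = 10.6402.

10.640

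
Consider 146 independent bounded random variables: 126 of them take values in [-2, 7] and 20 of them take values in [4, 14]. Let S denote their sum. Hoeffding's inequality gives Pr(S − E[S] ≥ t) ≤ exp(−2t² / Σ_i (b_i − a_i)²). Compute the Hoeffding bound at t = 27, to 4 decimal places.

Σ(b_i − a_i)² = 126·9² + 20·10² = 12206.
Exponent = 2·27² / 12206 = 0.11945.
Bound = exp(−0.11945) = 0.88741.

0.8874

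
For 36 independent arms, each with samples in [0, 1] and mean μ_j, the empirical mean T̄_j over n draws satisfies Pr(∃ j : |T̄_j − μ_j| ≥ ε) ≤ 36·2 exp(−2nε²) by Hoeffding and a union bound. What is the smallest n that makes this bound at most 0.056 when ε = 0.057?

1102

Need 2·36·exp(−2nε²) ≤ 0.056, i.e. exp(−2nε²) ≤ 0.056/72.
So 2nε² ≥ ln(72/0.056) = 7.159070.
Hence n ≥ 7.159070/(2·0.057²) = 1101.734.
The smallest integer n is 1102.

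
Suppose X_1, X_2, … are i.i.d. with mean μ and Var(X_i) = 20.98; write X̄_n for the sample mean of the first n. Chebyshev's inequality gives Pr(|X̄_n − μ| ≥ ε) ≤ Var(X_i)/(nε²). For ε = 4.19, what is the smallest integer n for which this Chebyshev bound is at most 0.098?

13

Require 20.98/(n·4.19²) ≤ 0.098, i.e. n ≥ 20.98/(0.098·4.19²) = 12.194.
The smallest integer n is 13.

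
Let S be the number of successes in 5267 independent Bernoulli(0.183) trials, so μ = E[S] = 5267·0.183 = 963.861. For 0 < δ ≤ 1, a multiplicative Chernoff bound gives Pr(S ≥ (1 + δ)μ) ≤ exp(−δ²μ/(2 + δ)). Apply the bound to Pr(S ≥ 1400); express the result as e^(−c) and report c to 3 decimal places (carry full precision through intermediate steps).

Write 1400 = (1 + δ)μ, so δ = 1400/963.861 − 1 = 0.4524916…
Then the exponent is δ²μ/(2 + δ) = (1400 − μ)² / (μ·(2 + δ)) = 80.468872.

80.469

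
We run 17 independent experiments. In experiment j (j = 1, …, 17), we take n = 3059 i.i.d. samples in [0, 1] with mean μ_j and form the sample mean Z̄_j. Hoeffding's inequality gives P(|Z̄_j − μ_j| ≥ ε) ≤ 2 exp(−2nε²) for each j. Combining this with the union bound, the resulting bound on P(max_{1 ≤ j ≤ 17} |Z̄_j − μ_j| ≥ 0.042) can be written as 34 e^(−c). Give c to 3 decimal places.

Union bound over the 17 events: P(max_{1 ≤ j ≤ 17} |Z̄_j − μ_j| ≥ 0.042) ≤ 17·2·exp(−2nε²) = 34 exp(−2·3059·0.042²).
So c = 2·3059·0.042² = 10.7922.

10.792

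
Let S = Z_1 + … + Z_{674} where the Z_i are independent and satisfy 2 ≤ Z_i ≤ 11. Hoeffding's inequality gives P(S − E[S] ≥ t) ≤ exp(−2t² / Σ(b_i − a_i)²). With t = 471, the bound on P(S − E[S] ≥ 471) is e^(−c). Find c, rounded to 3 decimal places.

8.127

Σ(b_i − a_i)² = 674·(9)² = 54594.
c = 2t²/54594 = 2·471²/54594 = 8.1269.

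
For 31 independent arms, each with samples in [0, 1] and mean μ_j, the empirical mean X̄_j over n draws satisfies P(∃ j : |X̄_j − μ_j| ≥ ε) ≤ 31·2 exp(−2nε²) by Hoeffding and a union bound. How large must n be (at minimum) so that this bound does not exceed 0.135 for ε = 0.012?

21284

Need 2·31·exp(−2nε²) ≤ 0.135, i.e. exp(−2nε²) ≤ 0.135/62.
So 2nε² ≥ ln(62/0.135) = 6.129615.
Hence n ≥ 6.129615/(2·0.012²) = 21283.385.
The smallest integer n is 21284.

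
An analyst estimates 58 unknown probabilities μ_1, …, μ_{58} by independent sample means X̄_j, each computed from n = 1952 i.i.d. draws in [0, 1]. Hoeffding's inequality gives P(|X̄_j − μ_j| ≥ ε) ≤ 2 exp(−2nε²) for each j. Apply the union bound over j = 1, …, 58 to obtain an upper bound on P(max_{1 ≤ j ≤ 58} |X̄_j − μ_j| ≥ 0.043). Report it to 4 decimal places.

0.0850

Per-experiment Hoeffding bound: 2·exp(−2·1952·0.043²) = 2·exp(−7.21850) = 0.0014658.
Union bound over 58 events: 58·0.0014658 = 0.08502.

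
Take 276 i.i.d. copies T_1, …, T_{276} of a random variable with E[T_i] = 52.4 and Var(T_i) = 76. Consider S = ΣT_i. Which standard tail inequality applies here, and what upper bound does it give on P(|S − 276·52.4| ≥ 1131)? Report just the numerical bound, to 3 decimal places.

0.016

With mean and variance of each term known, Chebyshev's inequality bounds the deviation of the sum (or sample mean).
Var(S) = n·Var(T_i) = 276·76 = 20976.
Chebyshev: P(|S − 276·52.4| ≥ 1131) ≤ Var(S)/1131² = 20976/1279161 = 0.0164.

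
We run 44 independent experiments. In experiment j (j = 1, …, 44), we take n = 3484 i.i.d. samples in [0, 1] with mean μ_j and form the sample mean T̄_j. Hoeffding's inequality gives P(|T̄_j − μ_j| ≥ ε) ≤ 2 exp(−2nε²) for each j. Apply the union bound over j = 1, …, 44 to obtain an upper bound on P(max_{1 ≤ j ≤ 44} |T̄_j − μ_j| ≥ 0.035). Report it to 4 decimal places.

Per-experiment Hoeffding bound: 2·exp(−2·3484·0.035²) = 2·exp(−8.53580) = 0.00039263.
Union bound over 44 events: 44·0.00039263 = 0.01728.

0.0173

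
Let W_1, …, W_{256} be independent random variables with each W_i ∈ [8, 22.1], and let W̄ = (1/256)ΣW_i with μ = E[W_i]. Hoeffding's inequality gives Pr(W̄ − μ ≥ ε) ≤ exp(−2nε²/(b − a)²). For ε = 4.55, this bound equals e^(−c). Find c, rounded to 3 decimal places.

c = 2nε²/(b − a)² = 2·256·4.55² / 14.1² = 53.3156.

53.316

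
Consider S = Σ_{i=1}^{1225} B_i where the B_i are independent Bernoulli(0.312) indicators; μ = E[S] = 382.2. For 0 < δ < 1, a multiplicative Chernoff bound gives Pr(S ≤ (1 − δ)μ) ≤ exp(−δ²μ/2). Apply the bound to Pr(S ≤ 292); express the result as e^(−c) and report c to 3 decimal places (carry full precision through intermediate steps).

Write 292 = (1 − δ)μ, so δ = 1 − 292/382.2 = 0.2360021…
Then the exponent is δ²μ/2 = (μ − 292)²/(2μ) = 10.643694.

10.644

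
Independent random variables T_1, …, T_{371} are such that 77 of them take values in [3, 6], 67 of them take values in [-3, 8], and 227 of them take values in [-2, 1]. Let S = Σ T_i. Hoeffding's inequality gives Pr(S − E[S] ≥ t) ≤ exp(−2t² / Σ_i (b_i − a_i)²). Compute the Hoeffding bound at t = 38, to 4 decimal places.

Σ(b_i − a_i)² = 77·3² + 67·11² + 227·3² = 10843.
Exponent = 2·38² / 10843 = 0.26635.
Bound = exp(−0.26635) = 0.76617.

0.7662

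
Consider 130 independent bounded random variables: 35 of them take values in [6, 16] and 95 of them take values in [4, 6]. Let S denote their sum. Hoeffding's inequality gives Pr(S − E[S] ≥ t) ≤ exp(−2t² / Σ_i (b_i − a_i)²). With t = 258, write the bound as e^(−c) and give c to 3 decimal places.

Σ(b_i − a_i)² = 35·10² + 95·2² = 3880.
c = 2t² / 3880 = 2·258² / 3880 = 34.3113.

34.311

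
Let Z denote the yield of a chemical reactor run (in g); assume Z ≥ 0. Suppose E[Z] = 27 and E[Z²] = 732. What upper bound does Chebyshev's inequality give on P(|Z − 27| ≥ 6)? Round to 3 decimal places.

Var(Z) = E[Z²] − (E[Z])² = 732 − 729 = 3.
Chebyshev's inequality: P(|Z − μ| ≥ t) ≤ Var(Z)/t² = 3/36 = 0.0833.

0.083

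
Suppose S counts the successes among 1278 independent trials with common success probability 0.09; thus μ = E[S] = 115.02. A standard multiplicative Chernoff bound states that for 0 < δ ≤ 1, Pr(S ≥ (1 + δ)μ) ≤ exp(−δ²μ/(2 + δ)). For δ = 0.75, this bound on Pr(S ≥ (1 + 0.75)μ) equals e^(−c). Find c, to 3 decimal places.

c = δ²μ/(2 + δ) = 0.75²·115.02/(2 + 0.75) = 23.5268.

23.527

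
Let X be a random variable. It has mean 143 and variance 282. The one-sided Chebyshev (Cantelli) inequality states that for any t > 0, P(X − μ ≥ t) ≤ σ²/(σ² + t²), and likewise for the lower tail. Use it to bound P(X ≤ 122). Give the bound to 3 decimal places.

0.390

Here σ² = 282 and t = 21, so σ² + t² = 723.
Cantelli's bound: 282/723 = 0.3900.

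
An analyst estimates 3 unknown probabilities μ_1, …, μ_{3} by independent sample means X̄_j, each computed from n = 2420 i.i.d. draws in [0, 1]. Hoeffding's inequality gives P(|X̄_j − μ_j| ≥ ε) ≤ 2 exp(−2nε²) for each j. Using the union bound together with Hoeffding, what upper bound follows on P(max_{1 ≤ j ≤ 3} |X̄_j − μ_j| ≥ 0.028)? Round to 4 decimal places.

0.1350

Per-experiment Hoeffding bound: 2·exp(−2·2420·0.028²) = 2·exp(−3.79456) = 0.044986.
Union bound over 3 events: 3·0.044986 = 0.13496.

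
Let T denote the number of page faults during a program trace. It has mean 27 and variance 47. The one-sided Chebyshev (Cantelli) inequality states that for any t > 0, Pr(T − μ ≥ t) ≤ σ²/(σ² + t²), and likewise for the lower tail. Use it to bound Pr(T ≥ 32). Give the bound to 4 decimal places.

0.6528

Here σ² = 47 and t = 5, so σ² + t² = 72.
Cantelli's bound: 47/72 = 0.6528.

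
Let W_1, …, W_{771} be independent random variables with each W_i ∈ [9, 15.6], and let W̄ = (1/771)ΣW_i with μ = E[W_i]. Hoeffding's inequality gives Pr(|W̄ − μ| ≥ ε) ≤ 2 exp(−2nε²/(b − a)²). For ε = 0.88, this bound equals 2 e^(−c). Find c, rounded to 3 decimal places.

c = 2nε²/(b − a)² = 2·771·0.88² / 6.6² = 27.4133.

27.413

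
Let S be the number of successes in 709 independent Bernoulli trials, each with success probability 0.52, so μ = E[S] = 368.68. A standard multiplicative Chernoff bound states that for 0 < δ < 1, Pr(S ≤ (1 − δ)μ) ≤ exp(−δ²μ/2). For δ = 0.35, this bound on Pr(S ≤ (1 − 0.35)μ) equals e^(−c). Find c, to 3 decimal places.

22.582

c = δ²μ/2 = 0.35²·368.68/2 = 22.5816.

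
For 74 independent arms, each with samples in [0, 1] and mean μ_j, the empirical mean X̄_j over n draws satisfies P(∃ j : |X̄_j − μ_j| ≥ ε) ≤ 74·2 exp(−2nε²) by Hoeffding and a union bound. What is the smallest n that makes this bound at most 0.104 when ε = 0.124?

Need 2·74·exp(−2nε²) ≤ 0.104, i.e. exp(−2nε²) ≤ 0.104/148.
So 2nε² ≥ ln(148/0.104) = 7.260577.
Hence n ≥ 7.260577/(2·0.124²) = 236.101.
The smallest integer n is 237.

237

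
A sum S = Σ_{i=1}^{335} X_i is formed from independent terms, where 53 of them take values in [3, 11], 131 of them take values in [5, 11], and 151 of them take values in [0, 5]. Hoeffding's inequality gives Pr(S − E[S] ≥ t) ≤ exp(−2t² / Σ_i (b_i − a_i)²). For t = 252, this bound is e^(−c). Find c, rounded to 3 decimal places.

10.688

Σ(b_i − a_i)² = 53·8² + 131·6² + 151·5² = 11883.
c = 2t² / 11883 = 2·252² / 11883 = 10.6882.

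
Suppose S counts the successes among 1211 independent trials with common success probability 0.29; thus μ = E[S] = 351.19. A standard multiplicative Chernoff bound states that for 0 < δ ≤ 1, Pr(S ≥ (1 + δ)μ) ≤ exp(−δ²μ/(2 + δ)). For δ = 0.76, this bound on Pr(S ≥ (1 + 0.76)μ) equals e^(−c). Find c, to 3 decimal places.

73.495

c = δ²μ/(2 + δ) = 0.76²·351.19/(2 + 0.76) = 73.4954.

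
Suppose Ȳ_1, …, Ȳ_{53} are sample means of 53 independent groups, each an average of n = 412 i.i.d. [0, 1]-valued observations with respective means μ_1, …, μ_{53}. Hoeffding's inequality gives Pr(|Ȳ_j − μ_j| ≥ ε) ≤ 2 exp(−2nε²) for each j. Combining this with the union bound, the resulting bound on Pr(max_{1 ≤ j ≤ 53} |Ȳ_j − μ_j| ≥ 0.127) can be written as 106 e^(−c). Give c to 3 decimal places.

13.290

Union bound over the 53 events: Pr(max_{1 ≤ j ≤ 53} |Ȳ_j − μ_j| ≥ 0.127) ≤ 53·2·exp(−2nε²) = 106 exp(−2·412·0.127²).
So c = 2·412·0.127² = 13.2903.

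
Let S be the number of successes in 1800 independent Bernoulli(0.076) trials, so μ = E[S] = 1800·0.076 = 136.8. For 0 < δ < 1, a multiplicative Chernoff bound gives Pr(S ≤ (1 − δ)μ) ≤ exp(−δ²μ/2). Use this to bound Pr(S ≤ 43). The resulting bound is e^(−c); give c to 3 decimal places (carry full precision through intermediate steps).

32.158

Write 43 = (1 − δ)μ, so δ = 1 − 43/136.8 = 0.6856725…
Then the exponent is δ²μ/2 = (μ − 43)²/(2μ) = 32.158041.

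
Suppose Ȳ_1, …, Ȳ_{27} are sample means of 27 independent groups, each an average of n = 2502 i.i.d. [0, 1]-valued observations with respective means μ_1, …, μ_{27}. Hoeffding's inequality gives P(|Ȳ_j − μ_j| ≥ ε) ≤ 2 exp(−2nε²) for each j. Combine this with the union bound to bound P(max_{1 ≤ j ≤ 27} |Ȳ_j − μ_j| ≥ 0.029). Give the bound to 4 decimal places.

Per-experiment Hoeffding bound: 2·exp(−2·2502·0.029²) = 2·exp(−4.20836) = 0.029741.
Union bound over 27 events: 27·0.029741 = 0.80302.

0.8030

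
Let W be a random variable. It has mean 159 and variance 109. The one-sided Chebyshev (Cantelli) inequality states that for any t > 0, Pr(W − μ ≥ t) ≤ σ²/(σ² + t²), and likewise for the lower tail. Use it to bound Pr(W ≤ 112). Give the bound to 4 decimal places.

Here σ² = 109 and t = 47, so σ² + t² = 2318.
Cantelli's bound: 109/2318 = 0.0470.

0.0470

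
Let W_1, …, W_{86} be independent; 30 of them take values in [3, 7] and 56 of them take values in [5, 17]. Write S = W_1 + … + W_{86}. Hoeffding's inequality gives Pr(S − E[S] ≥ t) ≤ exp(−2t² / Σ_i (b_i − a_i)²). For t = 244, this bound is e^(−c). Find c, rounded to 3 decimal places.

13.936

Σ(b_i − a_i)² = 30·4² + 56·12² = 8544.
c = 2t² / 8544 = 2·244² / 8544 = 13.9363.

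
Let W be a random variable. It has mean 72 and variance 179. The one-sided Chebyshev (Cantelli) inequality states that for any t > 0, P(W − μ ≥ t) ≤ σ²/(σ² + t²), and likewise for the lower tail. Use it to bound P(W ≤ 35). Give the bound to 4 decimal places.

0.1156

Here σ² = 179 and t = 37, so σ² + t² = 1548.
Cantelli's bound: 179/1548 = 0.1156.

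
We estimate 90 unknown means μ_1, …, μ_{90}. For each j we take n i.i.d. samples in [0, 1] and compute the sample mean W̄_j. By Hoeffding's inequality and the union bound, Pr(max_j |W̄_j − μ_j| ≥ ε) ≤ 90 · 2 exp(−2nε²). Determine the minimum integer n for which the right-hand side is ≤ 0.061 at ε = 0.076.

692

Need 2·90·exp(−2nε²) ≤ 0.061, i.e. exp(−2nε²) ≤ 0.061/180.
So 2nε² ≥ ln(180/0.061) = 7.989838.
Hence n ≥ 7.989838/(2·0.076²) = 691.641.
The smallest integer n is 692.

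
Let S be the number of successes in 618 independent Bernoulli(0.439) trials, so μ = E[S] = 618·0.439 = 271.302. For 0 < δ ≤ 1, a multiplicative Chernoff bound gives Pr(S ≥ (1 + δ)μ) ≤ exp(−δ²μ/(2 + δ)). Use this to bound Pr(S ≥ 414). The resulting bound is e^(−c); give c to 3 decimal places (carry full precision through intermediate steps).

29.713

Write 414 = (1 + δ)μ, so δ = 414/271.302 − 1 = 0.5259747…
Then the exponent is δ²μ/(2 + δ) = (414 − μ)² / (μ·(2 + δ)) = 29.713497.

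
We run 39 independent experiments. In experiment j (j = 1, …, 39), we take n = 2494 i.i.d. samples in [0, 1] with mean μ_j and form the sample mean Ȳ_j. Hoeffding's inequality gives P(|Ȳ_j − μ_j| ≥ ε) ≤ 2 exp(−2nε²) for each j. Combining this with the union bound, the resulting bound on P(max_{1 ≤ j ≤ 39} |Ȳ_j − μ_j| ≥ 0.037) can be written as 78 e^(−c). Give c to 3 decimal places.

6.829

Union bound over the 39 events: P(max_{1 ≤ j ≤ 39} |Ȳ_j − μ_j| ≥ 0.037) ≤ 39·2·exp(−2nε²) = 78 exp(−2·2494·0.037²).
So c = 2·2494·0.037² = 6.8286.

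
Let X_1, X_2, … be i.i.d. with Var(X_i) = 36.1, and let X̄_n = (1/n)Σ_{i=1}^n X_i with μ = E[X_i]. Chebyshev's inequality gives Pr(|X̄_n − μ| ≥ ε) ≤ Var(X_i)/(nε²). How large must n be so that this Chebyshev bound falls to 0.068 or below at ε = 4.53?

Require 36.1/(n·4.53²) ≤ 0.068, i.e. n ≥ 36.1/(0.068·4.53²) = 25.870.
The smallest integer n is 26.

26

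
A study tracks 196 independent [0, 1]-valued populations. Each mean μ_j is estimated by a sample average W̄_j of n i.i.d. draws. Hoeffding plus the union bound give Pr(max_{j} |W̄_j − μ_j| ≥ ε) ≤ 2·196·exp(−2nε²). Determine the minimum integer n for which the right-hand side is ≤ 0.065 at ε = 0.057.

1340

Need 2·196·exp(−2nε²) ≤ 0.065, i.e. exp(−2nε²) ≤ 0.065/392.
So 2nε² ≥ ln(392/0.065) = 8.704630.
Hence n ≥ 8.704630/(2·0.057²) = 1339.586.
The smallest integer n is 1340.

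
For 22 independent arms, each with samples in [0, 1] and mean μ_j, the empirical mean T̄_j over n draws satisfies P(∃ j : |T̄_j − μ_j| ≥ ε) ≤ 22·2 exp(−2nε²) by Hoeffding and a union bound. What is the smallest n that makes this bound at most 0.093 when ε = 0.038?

Need 2·22·exp(−2nε²) ≤ 0.093, i.e. exp(−2nε²) ≤ 0.093/44.
So 2nε² ≥ ln(44/0.093) = 6.159345.
Hence n ≥ 6.159345/(2·0.038²) = 2132.737.
The smallest integer n is 2133.

2133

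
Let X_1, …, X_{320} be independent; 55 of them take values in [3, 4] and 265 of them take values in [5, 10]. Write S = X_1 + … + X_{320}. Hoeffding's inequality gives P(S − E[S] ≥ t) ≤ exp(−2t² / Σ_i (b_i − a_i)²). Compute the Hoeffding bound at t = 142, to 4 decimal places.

Σ(b_i − a_i)² = 55·1² + 265·5² = 6680.
Exponent = 2·142² / 6680 = 6.03713.
Bound = exp(−6.03713) = 0.00239.

0.0024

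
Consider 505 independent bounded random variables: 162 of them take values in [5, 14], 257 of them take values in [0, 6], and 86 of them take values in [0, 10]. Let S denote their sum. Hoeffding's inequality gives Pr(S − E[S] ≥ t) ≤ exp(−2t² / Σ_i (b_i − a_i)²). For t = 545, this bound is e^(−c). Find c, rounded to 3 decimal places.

Σ(b_i − a_i)² = 162·9² + 257·6² + 86·10² = 30974.
c = 2t² / 30974 = 2·545² / 30974 = 19.1790.

19.179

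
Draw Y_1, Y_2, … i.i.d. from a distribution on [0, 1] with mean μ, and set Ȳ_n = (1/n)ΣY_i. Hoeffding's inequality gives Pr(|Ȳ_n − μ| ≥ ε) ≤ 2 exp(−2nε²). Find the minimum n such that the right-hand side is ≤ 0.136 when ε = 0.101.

Require 2·exp(−2nε²) ≤ 0.136, i.e. 2nε² ≥ ln(2/0.136) = 2.688248.
So n ≥ 2.688248 / (2·0.101²) = 131.764.
The smallest integer n is 132.

132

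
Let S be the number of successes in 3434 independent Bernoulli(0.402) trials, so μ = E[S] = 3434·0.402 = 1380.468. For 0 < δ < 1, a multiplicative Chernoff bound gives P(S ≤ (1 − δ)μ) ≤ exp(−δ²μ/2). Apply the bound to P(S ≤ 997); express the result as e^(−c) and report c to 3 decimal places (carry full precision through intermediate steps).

Write 997 = (1 − δ)μ, so δ = 1 − 997/1380.468 = 0.2777812…
Then the exponent is δ²μ/2 = (μ − 997)²/(2μ) = 53.260093.

53.260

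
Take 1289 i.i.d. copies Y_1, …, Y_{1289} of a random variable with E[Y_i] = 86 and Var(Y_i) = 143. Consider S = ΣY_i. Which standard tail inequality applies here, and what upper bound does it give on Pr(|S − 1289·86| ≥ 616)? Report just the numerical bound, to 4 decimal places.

With mean and variance of each term known, Chebyshev's inequality bounds the deviation of the sum (or sample mean).
Var(S) = n·Var(Y_i) = 1289·143 = 184327.
Chebyshev: Pr(|S − 1289·86| ≥ 616) ≤ Var(S)/616² = 184327/379456 = 0.4858.

0.4858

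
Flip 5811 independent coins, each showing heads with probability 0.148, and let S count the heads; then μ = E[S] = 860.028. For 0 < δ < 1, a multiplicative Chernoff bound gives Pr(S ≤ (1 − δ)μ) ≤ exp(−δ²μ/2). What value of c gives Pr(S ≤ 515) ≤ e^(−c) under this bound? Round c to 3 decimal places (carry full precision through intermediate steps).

Write 515 = (1 − δ)μ, so δ = 1 − 515/860.028 = 0.4011823…
Then the exponent is δ²μ/2 = (μ − 515)²/(2μ) = 69.209561.

69.210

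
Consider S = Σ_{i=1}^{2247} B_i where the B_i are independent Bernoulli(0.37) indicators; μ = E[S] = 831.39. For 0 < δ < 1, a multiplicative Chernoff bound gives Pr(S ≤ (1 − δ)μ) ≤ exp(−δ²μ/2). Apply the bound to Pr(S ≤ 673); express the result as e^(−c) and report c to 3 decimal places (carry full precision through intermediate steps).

15.088

Write 673 = (1 − δ)μ, so δ = 1 − 673/831.39 = 0.1905123…
Then the exponent is δ²μ/2 = (μ − 673)²/(2μ) = 15.087620.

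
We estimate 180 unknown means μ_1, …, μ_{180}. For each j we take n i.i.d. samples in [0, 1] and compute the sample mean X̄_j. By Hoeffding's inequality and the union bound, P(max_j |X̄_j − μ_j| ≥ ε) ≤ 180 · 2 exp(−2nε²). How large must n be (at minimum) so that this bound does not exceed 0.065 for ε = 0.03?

Need 2·180·exp(−2nε²) ≤ 0.065, i.e. exp(−2nε²) ≤ 0.065/360.
So 2nε² ≥ ln(360/0.065) = 8.619472.
Hence n ≥ 8.619472/(2·0.03²) = 4788.596.
The smallest integer n is 4789.

4789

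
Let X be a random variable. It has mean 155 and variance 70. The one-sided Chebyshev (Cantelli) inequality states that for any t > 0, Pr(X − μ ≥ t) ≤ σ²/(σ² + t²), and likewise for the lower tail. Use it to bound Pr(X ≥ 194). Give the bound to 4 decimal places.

Here σ² = 70 and t = 39, so σ² + t² = 1591.
Cantelli's bound: 70/1591 = 0.0440.

0.0440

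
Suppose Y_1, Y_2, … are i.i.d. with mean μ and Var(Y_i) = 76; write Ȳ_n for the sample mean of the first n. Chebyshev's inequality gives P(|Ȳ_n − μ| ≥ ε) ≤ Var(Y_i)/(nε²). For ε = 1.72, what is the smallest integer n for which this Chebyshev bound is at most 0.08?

322

Require 76/(n·1.72²) ≤ 0.08, i.e. n ≥ 76/(0.08·1.72²) = 321.120.
The smallest integer n is 322.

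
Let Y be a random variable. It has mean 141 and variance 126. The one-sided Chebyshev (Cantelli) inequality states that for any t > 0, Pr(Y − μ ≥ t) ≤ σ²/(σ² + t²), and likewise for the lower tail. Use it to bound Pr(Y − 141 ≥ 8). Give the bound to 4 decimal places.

0.6632

Here σ² = 126 and t = 8, so σ² + t² = 190.
Cantelli's bound: 126/190 = 0.6632.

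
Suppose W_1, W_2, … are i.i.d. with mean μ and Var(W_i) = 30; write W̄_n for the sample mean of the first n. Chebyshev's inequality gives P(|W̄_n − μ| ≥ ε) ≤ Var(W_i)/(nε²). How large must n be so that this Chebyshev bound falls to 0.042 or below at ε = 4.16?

Require 30/(n·4.16²) ≤ 0.042, i.e. n ≥ 30/(0.042·4.16²) = 41.275.
The smallest integer n is 42.

42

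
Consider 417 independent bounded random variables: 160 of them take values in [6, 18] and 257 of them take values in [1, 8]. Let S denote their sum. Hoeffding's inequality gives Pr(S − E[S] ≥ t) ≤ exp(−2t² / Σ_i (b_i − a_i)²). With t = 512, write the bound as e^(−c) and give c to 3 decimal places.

14.714

Σ(b_i − a_i)² = 160·12² + 257·7² = 35633.
c = 2t² / 35633 = 2·512² / 35633 = 14.7136.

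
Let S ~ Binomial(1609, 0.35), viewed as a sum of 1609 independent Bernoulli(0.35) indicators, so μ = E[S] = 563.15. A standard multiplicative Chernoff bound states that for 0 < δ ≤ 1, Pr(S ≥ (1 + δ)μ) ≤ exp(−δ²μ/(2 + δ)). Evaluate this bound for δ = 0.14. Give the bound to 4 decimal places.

0.0058

Exponent = δ²μ/(2 + δ) = 0.14²·563.15/2.14 = 5.1578.
Bound = exp(−5.1578) = 0.00575.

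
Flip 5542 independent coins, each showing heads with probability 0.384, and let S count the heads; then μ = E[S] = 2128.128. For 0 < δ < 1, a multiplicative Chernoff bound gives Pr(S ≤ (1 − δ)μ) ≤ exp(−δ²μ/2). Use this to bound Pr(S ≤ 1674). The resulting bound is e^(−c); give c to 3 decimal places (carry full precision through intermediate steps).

Write 1674 = (1 − δ)μ, so δ = 1 − 1674/2128.128 = 0.2133932…
Then the exponent is δ²μ/2 = (μ − 1674)²/(2μ) = 48.453909.

48.454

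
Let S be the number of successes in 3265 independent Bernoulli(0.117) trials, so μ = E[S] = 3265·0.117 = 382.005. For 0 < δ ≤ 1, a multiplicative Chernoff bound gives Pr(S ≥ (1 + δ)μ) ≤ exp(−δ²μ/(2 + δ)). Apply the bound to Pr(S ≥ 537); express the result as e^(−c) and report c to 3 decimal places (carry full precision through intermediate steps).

26.141

Write 537 = (1 + δ)μ, so δ = 537/382.005 − 1 = 0.4057408…
Then the exponent is δ²μ/(2 + δ) = (537 − μ)² / (μ·(2 + δ)) = 26.140717.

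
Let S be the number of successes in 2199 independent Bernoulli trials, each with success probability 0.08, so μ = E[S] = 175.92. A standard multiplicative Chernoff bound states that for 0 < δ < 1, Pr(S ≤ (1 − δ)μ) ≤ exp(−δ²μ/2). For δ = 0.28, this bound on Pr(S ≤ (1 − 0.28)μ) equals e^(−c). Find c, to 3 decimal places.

6.896

c = δ²μ/2 = 0.28²·175.92/2 = 6.8961.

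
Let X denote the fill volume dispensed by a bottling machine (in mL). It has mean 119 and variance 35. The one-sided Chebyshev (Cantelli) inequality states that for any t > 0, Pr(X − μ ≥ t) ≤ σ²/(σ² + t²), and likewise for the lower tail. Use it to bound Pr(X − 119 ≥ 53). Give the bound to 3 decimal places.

0.012

Here σ² = 35 and t = 53, so σ² + t² = 2844.
Cantelli's bound: 35/2844 = 0.0123.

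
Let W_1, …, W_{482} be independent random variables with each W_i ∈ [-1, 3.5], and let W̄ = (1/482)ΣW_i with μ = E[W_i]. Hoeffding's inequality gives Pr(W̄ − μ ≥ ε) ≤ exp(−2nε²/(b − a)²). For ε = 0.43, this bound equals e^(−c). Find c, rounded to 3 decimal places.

8.802

c = 2nε²/(b − a)² = 2·482·0.43² / 4.5² = 8.8022.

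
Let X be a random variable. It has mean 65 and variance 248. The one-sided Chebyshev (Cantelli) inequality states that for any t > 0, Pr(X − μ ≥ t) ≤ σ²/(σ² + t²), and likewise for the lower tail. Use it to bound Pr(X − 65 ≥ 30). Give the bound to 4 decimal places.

Here σ² = 248 and t = 30, so σ² + t² = 1148.
Cantelli's bound: 248/1148 = 0.2160.

0.2160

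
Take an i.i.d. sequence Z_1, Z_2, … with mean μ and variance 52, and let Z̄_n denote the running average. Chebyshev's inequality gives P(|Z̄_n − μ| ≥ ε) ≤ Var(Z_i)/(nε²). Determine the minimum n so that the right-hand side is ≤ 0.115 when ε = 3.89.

30

Require 52/(n·3.89²) ≤ 0.115, i.e. n ≥ 52/(0.115·3.89²) = 29.882.
The smallest integer n is 30.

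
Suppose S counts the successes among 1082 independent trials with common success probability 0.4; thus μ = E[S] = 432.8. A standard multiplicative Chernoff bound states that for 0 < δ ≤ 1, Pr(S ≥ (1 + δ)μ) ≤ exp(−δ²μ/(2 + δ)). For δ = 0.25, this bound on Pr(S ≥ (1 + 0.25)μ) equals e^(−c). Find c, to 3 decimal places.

12.022

c = δ²μ/(2 + δ) = 0.25²·432.8/(2 + 0.25) = 12.0222.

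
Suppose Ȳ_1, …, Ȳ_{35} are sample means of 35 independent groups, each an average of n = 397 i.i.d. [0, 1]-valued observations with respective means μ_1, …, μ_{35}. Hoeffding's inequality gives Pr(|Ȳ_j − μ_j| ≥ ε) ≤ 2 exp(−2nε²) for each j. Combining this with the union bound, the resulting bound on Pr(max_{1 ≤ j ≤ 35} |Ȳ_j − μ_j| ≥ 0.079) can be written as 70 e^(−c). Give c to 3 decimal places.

Union bound over the 35 events: Pr(max_{1 ≤ j ≤ 35} |Ȳ_j − μ_j| ≥ 0.079) ≤ 35·2·exp(−2nε²) = 70 exp(−2·397·0.079²).
So c = 2·397·0.079² = 4.9554.

4.955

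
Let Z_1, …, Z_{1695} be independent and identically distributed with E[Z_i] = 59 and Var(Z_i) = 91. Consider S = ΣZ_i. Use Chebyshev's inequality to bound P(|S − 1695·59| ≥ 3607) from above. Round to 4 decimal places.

0.0119

Var(S) = n·Var(Z_i) = 1695·91 = 154245.
Chebyshev: P(|S − 1695·59| ≥ 3607) ≤ Var(S)/3607² = 154245/13010449 = 0.0119.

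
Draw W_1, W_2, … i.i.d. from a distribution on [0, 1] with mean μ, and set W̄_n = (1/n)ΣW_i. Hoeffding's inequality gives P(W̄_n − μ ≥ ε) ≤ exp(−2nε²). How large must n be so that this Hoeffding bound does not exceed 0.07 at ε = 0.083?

Require exp(−2nε²) ≤ 0.07, i.e. 2nε² ≥ ln(1/0.07) = 2.659260.
So n ≥ 2.659260 / (2·0.083²) = 193.008.
The smallest integer n is 194.

194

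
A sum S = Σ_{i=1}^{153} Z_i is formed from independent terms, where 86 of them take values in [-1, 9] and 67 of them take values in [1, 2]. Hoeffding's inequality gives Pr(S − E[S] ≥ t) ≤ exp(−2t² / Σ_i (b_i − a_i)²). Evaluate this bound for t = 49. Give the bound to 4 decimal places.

0.5746

Σ(b_i − a_i)² = 86·10² + 67·1² = 8667.
Exponent = 2·49² / 8667 = 0.55406.
Bound = exp(−0.55406) = 0.57461.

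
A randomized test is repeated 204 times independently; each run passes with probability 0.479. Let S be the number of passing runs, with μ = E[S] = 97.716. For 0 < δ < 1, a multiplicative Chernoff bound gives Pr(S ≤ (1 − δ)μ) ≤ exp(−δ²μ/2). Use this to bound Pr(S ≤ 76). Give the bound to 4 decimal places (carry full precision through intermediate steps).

0.0895

Write 76 = (1 − δ)μ, so δ = 1 − 76/97.716 = 0.2222359…
Then the exponent is δ²μ/2 = (μ − 76)²/(2μ) = 2.413037.
Bound = exp(−2.413037) = 0.08954.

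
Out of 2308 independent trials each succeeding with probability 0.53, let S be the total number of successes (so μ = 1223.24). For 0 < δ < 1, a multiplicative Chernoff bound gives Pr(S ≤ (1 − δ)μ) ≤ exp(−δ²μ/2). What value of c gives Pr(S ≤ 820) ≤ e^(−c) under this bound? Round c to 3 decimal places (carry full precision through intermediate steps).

Write 820 = (1 − δ)μ, so δ = 1 − 820/1223.24 = 0.3296491…
Then the exponent is δ²μ/2 = (μ − 820)²/(2μ) = 66.463857.

66.464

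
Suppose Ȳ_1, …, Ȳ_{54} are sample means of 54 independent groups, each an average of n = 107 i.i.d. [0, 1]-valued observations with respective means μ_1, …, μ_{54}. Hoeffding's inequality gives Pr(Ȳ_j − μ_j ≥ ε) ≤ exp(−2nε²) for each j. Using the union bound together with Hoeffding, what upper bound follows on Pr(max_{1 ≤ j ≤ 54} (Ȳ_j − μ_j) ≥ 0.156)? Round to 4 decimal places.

0.2955

Per-experiment Hoeffding bound: exp(−2·107·0.156²) = exp(−5.20790) = 0.0054731.
Union bound over 54 events: 54·0.0054731 = 0.29555.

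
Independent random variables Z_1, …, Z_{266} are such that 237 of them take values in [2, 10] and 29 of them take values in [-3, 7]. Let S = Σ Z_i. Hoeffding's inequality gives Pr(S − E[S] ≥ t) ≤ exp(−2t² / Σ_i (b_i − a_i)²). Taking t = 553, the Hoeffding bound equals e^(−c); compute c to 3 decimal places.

33.851

Σ(b_i − a_i)² = 237·8² + 29·10² = 18068.
c = 2t² / 18068 = 2·553² / 18068 = 33.8509.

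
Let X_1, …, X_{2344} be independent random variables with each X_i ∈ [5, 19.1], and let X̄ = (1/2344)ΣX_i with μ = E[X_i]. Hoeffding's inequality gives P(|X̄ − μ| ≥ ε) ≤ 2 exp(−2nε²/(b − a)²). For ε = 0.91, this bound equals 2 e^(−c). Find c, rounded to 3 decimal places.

19.527

c = 2nε²/(b − a)² = 2·2344·0.91² / 14.1² = 19.5268.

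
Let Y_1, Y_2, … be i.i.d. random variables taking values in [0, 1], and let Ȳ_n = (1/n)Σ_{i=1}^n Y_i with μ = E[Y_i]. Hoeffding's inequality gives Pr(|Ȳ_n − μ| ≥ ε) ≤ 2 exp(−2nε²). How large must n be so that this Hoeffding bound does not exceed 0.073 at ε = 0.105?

Require 2·exp(−2nε²) ≤ 0.073, i.e. 2nε² ≥ ln(2/0.073) = 3.310443.
So n ≥ 3.310443 / (2·0.105²) = 150.133.
The smallest integer n is 151.

151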